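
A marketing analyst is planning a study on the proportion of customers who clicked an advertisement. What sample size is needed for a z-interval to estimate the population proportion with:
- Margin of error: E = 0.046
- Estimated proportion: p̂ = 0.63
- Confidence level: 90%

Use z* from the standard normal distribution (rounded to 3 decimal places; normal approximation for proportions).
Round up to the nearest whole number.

Using z* for proportion z-interval (normal approximation).

For 90% confidence, z* = 1.645 (from standard normal table)

Sample size formula for proportion z-interval: n = z*²p̂(1-p̂)/E²

n = 1.645² × 0.63 × 0.37 / 0.046²
  = 2.706025 × 0.2331 / 0.002116
  = 298.0976

Round up to the nearest whole number: n = 299

299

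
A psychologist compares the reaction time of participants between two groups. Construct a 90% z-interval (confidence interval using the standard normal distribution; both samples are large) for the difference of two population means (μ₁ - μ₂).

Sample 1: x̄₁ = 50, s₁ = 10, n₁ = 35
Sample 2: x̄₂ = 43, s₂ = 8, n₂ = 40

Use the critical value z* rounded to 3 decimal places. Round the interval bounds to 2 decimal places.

Both samples are large (n₁ = 35 ≥ 30, n₂ = 40 ≥ 30), so a z-interval for the difference of means applies.

Point estimate: x̄₁ - x̄₂ = 50 - 43 = 7

Standard error: SE = √(s₁²/n₁ + s₂²/n₂)
= √(10²/35 + 8²/40)
= √(2.857143 + 1.600000)
= 2.111195

For 90% confidence, z* = 1.645 (from standard normal table)
Margin of error: E = z* × SE = 1.645 × 2.111195 = 3.4729

Z-interval: (x̄₁ - x̄₂) ± E = 7 ± 3.4729 = (3.5271, 10.4729)

Rounded to 2 decimal places:

(3.53, 10.47)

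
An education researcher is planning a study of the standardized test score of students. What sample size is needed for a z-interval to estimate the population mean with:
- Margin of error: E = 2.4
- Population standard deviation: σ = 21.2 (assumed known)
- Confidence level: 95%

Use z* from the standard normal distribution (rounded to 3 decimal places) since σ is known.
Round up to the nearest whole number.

Using z* since population σ is known (z-interval formula).

For 95% confidence, z* = 1.96 (from standard normal table)

Sample size formula for z-interval: n = (z*σ/E)²

n = (1.96 × 21.2 / 2.4)²
  = (17.313333)²
  = 299.7515

Round up to the nearest whole number: n = 300

300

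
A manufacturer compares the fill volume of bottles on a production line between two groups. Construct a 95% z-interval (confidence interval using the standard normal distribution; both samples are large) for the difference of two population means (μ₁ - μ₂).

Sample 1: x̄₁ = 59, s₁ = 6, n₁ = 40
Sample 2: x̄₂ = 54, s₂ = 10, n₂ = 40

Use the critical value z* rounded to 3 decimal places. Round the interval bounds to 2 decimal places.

Both samples are large (n₁ = 40 ≥ 30, n₂ = 40 ≥ 30), so a z-interval for the difference of means applies.

Point estimate: x̄₁ - x̄₂ = 59 - 54 = 5

Standard error: SE = √(s₁²/n₁ + s₂²/n₂)
= √(6²/40 + 10²/40)
= √(0.900000 + 2.500000)
= 1.843909

For 95% confidence, z* = 1.96 (from standard normal table)
Margin of error: E = z* × SE = 1.96 × 1.843909 = 3.6141

Z-interval: (x̄₁ - x̄₂) ± E = 5 ± 3.6141 = (1.3859, 8.6141)

Rounded to 2 decimal places:

(1.39, 8.61)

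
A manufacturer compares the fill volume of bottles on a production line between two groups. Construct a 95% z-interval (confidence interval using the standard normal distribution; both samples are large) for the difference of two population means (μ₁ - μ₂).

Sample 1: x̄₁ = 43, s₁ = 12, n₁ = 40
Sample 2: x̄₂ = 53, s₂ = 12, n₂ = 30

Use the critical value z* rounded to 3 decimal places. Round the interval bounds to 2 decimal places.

Both samples are large (n₁ = 40 ≥ 30, n₂ = 30 ≥ 30), so a z-interval for the difference of means applies.

Point estimate: x̄₁ - x̄₂ = 43 - 53 = -10

Standard error: SE = √(s₁²/n₁ + s₂²/n₂)
= √(12²/40 + 12²/30)
= √(3.600000 + 4.800000)
= 2.898275

For 95% confidence, z* = 1.96 (from standard normal table)
Margin of error: E = z* × SE = 1.96 × 2.898275 = 5.6806

Z-interval: (x̄₁ - x̄₂) ± E = -10 ± 5.6806 = (-15.6806, -4.3194)

Rounded to 2 decimal places:

(-15.68, -4.32)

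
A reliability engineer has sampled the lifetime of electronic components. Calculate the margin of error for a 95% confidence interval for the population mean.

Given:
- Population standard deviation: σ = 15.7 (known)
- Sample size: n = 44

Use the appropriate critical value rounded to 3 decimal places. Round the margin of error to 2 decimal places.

The population standard deviation σ is known, so use the z-interval margin of error formula.

For 95% confidence, z* = 1.96 (from standard normal table)

Margin of error formula for z-interval: E = z* × σ/√n

E = 1.96 × 15.7/√44
  = 1.96 × 2.366864
  = 4.6391

Rounded to 2 decimal places:

4.64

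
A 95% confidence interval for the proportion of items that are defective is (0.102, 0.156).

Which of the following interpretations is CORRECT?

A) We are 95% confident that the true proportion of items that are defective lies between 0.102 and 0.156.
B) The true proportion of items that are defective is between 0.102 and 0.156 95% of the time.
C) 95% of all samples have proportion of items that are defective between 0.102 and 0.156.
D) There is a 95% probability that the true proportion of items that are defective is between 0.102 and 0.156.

A confidence interval represents our confidence in the procedure, not a probability statement about the parameter.

Key concept: If we repeated this sampling process many times and computed a 95% CI each time, about 95% of those intervals would contain the true population parameter.

For this specific interval (0.102, 0.156):
- Midpoint (point estimate): 0.129
- Margin of error: 0.027

The correct interpretation is the one stating confidence that the true parameter lies in the interval — option A.

A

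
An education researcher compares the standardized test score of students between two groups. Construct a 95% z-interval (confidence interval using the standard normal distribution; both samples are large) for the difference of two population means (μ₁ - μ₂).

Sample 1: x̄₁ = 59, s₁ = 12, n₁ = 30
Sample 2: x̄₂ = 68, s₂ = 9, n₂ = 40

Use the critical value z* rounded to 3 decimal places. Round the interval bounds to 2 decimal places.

Both samples are large (n₁ = 30 ≥ 30, n₂ = 40 ≥ 30), so a z-interval for the difference of means applies.

Point estimate: x̄₁ - x̄₂ = 59 - 68 = -9

Standard error: SE = √(s₁²/n₁ + s₂²/n₂)
= √(12²/30 + 9²/40)
= √(4.800000 + 2.025000)
= 2.612470

For 95% confidence, z* = 1.96 (from standard normal table)
Margin of error: E = z* × SE = 1.96 × 2.612470 = 5.1204

Z-interval: (x̄₁ - x̄₂) ± E = -9 ± 5.1204 = (-14.1204, -3.8796)

Rounded to 2 decimal places:

(-14.12, -3.88)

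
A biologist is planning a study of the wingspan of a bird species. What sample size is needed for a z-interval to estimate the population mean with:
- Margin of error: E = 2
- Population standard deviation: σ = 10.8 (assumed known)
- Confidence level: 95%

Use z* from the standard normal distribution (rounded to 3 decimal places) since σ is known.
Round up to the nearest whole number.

Using z* since population σ is known (z-interval formula).

For 95% confidence, z* = 1.96 (from standard normal table)

Sample size formula for z-interval: n = (z*σ/E)²

n = (1.96 × 10.8 / 2)²
  = (10.584000)²
  = 112.0211

Round up to the nearest whole number: n = 113

113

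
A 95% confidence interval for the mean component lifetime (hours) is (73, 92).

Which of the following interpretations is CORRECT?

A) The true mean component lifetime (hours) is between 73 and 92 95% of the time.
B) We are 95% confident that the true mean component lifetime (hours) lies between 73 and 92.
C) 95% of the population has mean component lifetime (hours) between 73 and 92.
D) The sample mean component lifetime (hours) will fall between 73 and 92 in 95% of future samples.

A confidence interval represents our confidence in the procedure, not a probability statement about the parameter.

Key concept: If we repeated this sampling process many times and computed a 95% CI each time, about 95% of those intervals would contain the true population parameter.

For this specific interval (73, 92):
- Midpoint (point estimate): 82.5
- Margin of error: 9.5

The correct interpretation is the one stating confidence that the true parameter lies in the interval — option B.

B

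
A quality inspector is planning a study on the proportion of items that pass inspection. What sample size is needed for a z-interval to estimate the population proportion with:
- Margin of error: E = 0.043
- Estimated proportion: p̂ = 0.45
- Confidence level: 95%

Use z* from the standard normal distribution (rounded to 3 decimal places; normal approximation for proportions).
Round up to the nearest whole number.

Using z* for proportion z-interval (normal approximation).

For 95% confidence, z* = 1.96 (from standard normal table)

Sample size formula for proportion z-interval: n = z*²p̂(1-p̂)/E²

n = 1.96² × 0.45 × 0.55 / 0.043²
  = 3.8416 × 0.2475 / 0.001849
  = 514.2217

Round up to the nearest whole number: n = 515

515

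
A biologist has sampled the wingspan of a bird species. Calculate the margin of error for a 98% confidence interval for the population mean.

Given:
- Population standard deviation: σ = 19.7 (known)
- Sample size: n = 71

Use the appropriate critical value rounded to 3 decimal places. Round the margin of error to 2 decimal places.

The population standard deviation σ is known, so use the z-interval margin of error formula.

For 98% confidence, z* = 2.326 (from standard normal table)

Margin of error formula for z-interval: E = z* × σ/√n

E = 2.326 × 19.7/√71
  = 2.326 × 2.337960
  = 5.4381

Rounded to 2 decimal places:

5.44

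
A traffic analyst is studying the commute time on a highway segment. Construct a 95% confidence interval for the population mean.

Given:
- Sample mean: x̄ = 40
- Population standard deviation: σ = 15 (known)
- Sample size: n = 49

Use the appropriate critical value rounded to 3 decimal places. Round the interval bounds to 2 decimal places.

The population standard deviation σ is known, so use a z-interval (standard normal critical value).

For 95% confidence, z* = 1.96 (from standard normal table)

Standard error: SE = σ/√n = 15/√49 = 2.142857

Margin of error: E = z* × SE = 1.96 × 2.142857 = 4.2000

Z-interval: x̄ ± E = 40 ± 4.2000 = (35.8000, 44.2000)

Rounded to 2 decimal places:

(35.80, 44.20)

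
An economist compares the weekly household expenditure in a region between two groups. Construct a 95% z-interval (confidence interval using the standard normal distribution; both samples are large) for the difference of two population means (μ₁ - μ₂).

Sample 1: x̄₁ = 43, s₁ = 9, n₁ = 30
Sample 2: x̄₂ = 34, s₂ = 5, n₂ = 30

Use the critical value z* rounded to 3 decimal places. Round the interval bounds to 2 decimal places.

Both samples are large (n₁ = 30 ≥ 30, n₂ = 30 ≥ 30), so a z-interval for the difference of means applies.

Point estimate: x̄₁ - x̄₂ = 43 - 34 = 9

Standard error: SE = √(s₁²/n₁ + s₂²/n₂)
= √(9²/30 + 5²/30)
= √(2.700000 + 0.833333)
= 1.879716

For 95% confidence, z* = 1.96 (from standard normal table)
Margin of error: E = z* × SE = 1.96 × 1.879716 = 3.6842

Z-interval: (x̄₁ - x̄₂) ± E = 9 ± 3.6842 = (5.3158, 12.6842)

Rounded to 2 decimal places:

(5.32, 12.68)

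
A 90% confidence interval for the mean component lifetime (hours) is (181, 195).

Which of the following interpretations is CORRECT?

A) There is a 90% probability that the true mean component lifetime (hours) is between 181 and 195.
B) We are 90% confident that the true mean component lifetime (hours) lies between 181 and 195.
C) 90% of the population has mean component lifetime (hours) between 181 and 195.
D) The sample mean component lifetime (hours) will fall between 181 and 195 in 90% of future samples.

A confidence interval represents our confidence in the procedure, not a probability statement about the parameter.

Key concept: If we repeated this sampling process many times and computed a 90% CI each time, about 90% of those intervals would contain the true population parameter.

For this specific interval (181, 195):
- Midpoint (point estimate): 188
- Margin of error: 7

The correct interpretation is the one stating confidence that the true parameter lies in the interval — option B.

B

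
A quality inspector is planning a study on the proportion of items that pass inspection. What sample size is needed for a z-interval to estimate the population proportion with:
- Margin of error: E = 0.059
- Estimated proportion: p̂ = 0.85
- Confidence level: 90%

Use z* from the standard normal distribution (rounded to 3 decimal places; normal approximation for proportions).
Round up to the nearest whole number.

Using z* for proportion z-interval (normal approximation).

For 90% confidence, z* = 1.645 (from standard normal table)

Sample size formula for proportion z-interval: n = z*²p̂(1-p̂)/E²

n = 1.645² × 0.85 × 0.15 / 0.059²
  = 2.706025 × 0.1275 / 0.003481
  = 99.1147

Round up to the nearest whole number: n = 100

100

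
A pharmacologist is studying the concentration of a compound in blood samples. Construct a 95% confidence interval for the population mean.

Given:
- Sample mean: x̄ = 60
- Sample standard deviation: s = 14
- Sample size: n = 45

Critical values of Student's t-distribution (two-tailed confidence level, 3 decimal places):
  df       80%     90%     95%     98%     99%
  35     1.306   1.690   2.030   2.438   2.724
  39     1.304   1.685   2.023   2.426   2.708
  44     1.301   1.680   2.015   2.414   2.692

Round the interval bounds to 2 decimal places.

The population standard deviation σ is unknown (only the sample standard deviation s is given), so use a t-interval with df = n - 1 = 45 - 1 = 44.

For 95% confidence with df = 44, t* = 2.015 (from t-table)

Standard error: SE = s/√n = 14/√45 = 2.086997

Margin of error: E = t* × SE = 2.015 × 2.086997 = 4.2053

T-interval: x̄ ± E = 60 ± 4.2053 = (55.7947, 64.2053)

Rounded to 2 decimal places:

(55.79, 64.21)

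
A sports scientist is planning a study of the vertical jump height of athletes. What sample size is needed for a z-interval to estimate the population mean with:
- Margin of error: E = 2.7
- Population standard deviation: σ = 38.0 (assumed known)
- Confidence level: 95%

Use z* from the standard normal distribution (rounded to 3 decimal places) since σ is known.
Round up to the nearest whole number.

Using z* since population σ is known (z-interval formula).

For 95% confidence, z* = 1.96 (from standard normal table)

Sample size formula for z-interval: n = (z*σ/E)²

n = (1.96 × 38.0 / 2.7)²
  = (27.585185)²
  = 760.9424

Round up to the nearest whole number: n = 761

761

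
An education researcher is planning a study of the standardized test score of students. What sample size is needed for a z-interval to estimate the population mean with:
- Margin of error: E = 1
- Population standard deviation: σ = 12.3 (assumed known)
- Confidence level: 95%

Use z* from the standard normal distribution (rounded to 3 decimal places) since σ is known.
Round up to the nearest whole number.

Using z* since population σ is known (z-interval formula).

For 95% confidence, z* = 1.96 (from standard normal table)

Sample size formula for z-interval: n = (z*σ/E)²

n = (1.96 × 12.3 / 1)²
  = (24.108000)²
  = 581.1957

Round up to the nearest whole number: n = 582

582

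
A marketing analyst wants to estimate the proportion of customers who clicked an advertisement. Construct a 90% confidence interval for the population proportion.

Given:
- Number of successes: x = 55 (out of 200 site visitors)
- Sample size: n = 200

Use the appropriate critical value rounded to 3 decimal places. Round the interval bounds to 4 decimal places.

Sample proportion: p̂ = 55/200 = 0.275000

Check conditions for normal approximation:
  np̂ = 55 ≥ 10 ✓
  n(1-p̂) = 145 ≥ 10 ✓

The sample is large enough, so use a z-interval (normal approximation) for the proportion.

For 90% confidence, z* = 1.645 (from standard normal table)

Standard error: SE = √(p̂(1-p̂)/n) = √(0.275000×0.725000/200) = 0.03157333

Margin of error: E = z* × SE = 1.645 × 0.03157333 = 0.051938

Z-interval: p̂ ± E = 0.275000 ± 0.051938 = (0.223062, 0.326938)

Rounded to 4 decimal places:

(0.2231, 0.3269)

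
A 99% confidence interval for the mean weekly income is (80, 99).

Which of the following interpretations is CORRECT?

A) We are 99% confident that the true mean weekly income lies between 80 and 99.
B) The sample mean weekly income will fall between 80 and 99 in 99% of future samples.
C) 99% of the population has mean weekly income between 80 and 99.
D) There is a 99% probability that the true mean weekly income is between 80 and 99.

A confidence interval represents our confidence in the procedure, not a probability statement about the parameter.

Key concept: If we repeated this sampling process many times and computed a 99% CI each time, about 99% of those intervals would contain the true population parameter.

For this specific interval (80, 99):
- Midpoint (point estimate): 89.5
- Margin of error: 9.5

The correct interpretation is the one stating confidence that the true parameter lies in the interval — option A.

A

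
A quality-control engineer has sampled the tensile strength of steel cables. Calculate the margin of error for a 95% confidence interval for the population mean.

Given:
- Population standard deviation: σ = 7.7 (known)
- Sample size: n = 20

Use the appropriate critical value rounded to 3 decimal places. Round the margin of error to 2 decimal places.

The population standard deviation σ is known, so use the z-interval margin of error formula.

For 95% confidence, z* = 1.96 (from standard normal table)

Margin of error formula for z-interval: E = z* × σ/√n

E = 1.96 × 7.7/√20
  = 1.96 × 1.721772
  = 3.3747

Rounded to 2 decimal places:

3.37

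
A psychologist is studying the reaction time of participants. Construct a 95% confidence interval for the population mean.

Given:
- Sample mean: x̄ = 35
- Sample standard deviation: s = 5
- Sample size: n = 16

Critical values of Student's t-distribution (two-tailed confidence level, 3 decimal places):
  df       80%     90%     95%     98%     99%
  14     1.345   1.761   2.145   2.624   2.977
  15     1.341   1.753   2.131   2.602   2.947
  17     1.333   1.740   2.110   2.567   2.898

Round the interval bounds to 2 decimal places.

The population standard deviation σ is unknown (only the sample standard deviation s is given), so use a t-interval with df = n - 1 = 16 - 1 = 15.

For 95% confidence with df = 15, t* = 2.131 (from t-table)

Standard error: SE = s/√n = 5/√16 = 1.250000

Margin of error: E = t* × SE = 2.131 × 1.250000 = 2.6637

T-interval: x̄ ± E = 35 ± 2.6637 = (32.3362, 37.6638)

Rounded to 2 decimal places:

(32.34, 37.66)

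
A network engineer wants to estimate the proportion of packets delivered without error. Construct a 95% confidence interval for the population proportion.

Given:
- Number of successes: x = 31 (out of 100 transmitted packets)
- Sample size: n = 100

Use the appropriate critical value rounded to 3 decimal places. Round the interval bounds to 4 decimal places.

Sample proportion: p̂ = 31/100 = 0.310000

Check conditions for normal approximation:
  np̂ = 31 ≥ 10 ✓
  n(1-p̂) = 69 ≥ 10 ✓

The sample is large enough, so use a z-interval (normal approximation) for the proportion.

For 95% confidence, z* = 1.96 (from standard normal table)

Standard error: SE = √(p̂(1-p̂)/n) = √(0.310000×0.690000/100) = 0.04624932

Margin of error: E = z* × SE = 1.96 × 0.04624932 = 0.090649

Z-interval: p̂ ± E = 0.310000 ± 0.090649 = (0.219351, 0.400649)

Rounded to 4 decimal places:

(0.2194, 0.4006)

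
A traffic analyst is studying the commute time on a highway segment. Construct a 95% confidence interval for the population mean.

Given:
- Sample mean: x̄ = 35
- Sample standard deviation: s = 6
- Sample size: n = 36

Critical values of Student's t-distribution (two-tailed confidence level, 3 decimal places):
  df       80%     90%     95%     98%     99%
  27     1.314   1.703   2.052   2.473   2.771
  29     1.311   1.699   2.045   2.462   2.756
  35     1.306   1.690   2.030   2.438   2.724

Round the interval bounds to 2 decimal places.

The population standard deviation σ is unknown (only the sample standard deviation s is given), so use a t-interval with df = n - 1 = 36 - 1 = 35.

For 95% confidence with df = 35, t* = 2.030 (from t-table)

Standard error: SE = s/√n = 6/√36 = 1.000000

Margin of error: E = t* × SE = 2.030 × 1.000000 = 2.0300

T-interval: x̄ ± E = 35 ± 2.0300 = (32.9700, 37.0300)

Rounded to 2 decimal places:

(32.97, 37.03)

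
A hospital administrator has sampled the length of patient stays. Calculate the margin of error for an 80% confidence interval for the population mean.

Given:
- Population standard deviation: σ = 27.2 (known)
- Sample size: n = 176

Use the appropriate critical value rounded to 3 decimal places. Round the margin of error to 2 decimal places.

The population standard deviation σ is known, so use the z-interval margin of error formula.

For 80% confidence, z* = 1.282 (from standard normal table)

Margin of error formula for z-interval: E = z* × σ/√n

E = 1.282 × 27.2/√176
  = 1.282 × 2.050277
  = 2.6285

Rounded to 2 decimal places:

2.63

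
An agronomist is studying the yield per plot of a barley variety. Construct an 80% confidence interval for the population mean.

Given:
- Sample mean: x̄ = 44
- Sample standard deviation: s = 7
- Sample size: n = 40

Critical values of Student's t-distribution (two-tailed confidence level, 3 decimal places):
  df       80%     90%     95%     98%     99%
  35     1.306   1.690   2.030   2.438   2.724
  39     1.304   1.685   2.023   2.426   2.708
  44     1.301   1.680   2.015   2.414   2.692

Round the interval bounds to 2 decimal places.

The population standard deviation σ is unknown (only the sample standard deviation s is given), so use a t-interval with df = n - 1 = 40 - 1 = 39.

For 80% confidence with df = 39, t* = 1.304 (from t-table)

Standard error: SE = s/√n = 7/√40 = 1.106797

Margin of error: E = t* × SE = 1.304 × 1.106797 = 1.4433

T-interval: x̄ ± E = 44 ± 1.4433 = (42.5567, 45.4433)

Rounded to 2 decimal places:

(42.56, 45.44)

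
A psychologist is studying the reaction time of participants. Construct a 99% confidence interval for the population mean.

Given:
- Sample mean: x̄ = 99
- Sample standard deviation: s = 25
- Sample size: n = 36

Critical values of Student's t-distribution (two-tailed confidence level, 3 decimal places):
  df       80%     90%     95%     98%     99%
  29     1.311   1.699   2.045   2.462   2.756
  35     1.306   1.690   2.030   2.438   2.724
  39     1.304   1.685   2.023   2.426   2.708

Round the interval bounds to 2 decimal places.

The population standard deviation σ is unknown (only the sample standard deviation s is given), so use a t-interval with df = n - 1 = 36 - 1 = 35.

For 99% confidence with df = 35, t* = 2.724 (from t-table)

Standard error: SE = s/√n = 25/√36 = 4.166667

Margin of error: E = t* × SE = 2.724 × 4.166667 = 11.3500

T-interval: x̄ ± E = 99 ± 11.3500 = (87.6500, 110.3500)

Rounded to 2 decimal places:

(87.65, 110.35)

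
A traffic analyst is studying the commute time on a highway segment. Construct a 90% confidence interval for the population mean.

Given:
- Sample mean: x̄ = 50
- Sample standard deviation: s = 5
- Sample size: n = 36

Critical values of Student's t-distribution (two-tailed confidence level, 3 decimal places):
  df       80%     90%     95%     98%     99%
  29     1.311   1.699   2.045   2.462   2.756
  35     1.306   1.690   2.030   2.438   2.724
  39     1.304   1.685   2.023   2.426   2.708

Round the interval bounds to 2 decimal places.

The population standard deviation σ is unknown (only the sample standard deviation s is given), so use a t-interval with df = n - 1 = 36 - 1 = 35.

For 90% confidence with df = 35, t* = 1.690 (from t-table)

Standard error: SE = s/√n = 5/√36 = 0.833333

Margin of error: E = t* × SE = 1.690 × 0.833333 = 1.4083

T-interval: x̄ ± E = 50 ± 1.4083 = (48.5917, 51.4083)

Rounded to 2 decimal places:

(48.59, 51.41)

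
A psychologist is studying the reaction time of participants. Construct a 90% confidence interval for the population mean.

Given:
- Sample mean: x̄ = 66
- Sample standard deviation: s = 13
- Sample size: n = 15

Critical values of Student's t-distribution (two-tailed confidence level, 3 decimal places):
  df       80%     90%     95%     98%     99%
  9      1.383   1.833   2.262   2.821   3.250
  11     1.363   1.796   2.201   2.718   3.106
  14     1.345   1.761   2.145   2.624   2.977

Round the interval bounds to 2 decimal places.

The population standard deviation σ is unknown (only the sample standard deviation s is given), so use a t-interval with df = n - 1 = 15 - 1 = 14.

For 90% confidence with df = 14, t* = 1.761 (from t-table)

Standard error: SE = s/√n = 13/√15 = 3.356586

Margin of error: E = t* × SE = 1.761 × 3.356586 = 5.9109

T-interval: x̄ ± E = 66 ± 5.9109 = (60.0891, 71.9109)

Rounded to 2 decimal places:

(60.09, 71.91)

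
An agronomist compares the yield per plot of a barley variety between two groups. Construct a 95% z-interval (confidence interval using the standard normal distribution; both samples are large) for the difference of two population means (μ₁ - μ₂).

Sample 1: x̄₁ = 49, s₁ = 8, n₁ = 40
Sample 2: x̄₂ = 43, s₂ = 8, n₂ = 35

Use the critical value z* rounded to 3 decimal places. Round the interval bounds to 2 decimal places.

Both samples are large (n₁ = 40 ≥ 30, n₂ = 35 ≥ 30), so a z-interval for the difference of means applies.

Point estimate: x̄₁ - x̄₂ = 49 - 43 = 6

Standard error: SE = √(s₁²/n₁ + s₂²/n₂)
= √(8²/40 + 8²/35)
= √(1.600000 + 1.828571)
= 1.851640

For 95% confidence, z* = 1.96 (from standard normal table)
Margin of error: E = z* × SE = 1.96 × 1.851640 = 3.6292

Z-interval: (x̄₁ - x̄₂) ± E = 6 ± 3.6292 = (2.3708, 9.6292)

Rounded to 2 decimal places:

(2.37, 9.63)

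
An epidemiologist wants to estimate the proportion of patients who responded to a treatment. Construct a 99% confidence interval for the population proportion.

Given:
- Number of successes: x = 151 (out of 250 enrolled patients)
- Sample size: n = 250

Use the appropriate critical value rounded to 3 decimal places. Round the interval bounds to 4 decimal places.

Sample proportion: p̂ = 151/250 = 0.604000

Check conditions for normal approximation:
  np̂ = 151 ≥ 10 ✓
  n(1-p̂) = 99 ≥ 10 ✓

The sample is large enough, so use a z-interval (normal approximation) for the proportion.

For 99% confidence, z* = 2.576 (from standard normal table)

Standard error: SE = √(p̂(1-p̂)/n) = √(0.604000×0.396000/250) = 0.03093115

Margin of error: E = z* × SE = 2.576 × 0.03093115 = 0.079679

Z-interval: p̂ ± E = 0.604000 ± 0.079679 = (0.524321, 0.683679)

Rounded to 4 decimal places:

(0.5243, 0.6837)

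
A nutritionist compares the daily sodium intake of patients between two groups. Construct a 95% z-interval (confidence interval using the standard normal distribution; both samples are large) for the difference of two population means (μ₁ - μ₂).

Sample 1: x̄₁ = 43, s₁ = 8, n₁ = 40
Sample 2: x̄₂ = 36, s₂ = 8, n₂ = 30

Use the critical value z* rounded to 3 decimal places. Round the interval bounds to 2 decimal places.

Both samples are large (n₁ = 40 ≥ 30, n₂ = 30 ≥ 30), so a z-interval for the difference of means applies.

Point estimate: x̄₁ - x̄₂ = 43 - 36 = 7

Standard error: SE = √(s₁²/n₁ + s₂²/n₂)
= √(8²/40 + 8²/30)
= √(1.600000 + 2.133333)
= 1.932184

For 95% confidence, z* = 1.96 (from standard normal table)
Margin of error: E = z* × SE = 1.96 × 1.932184 = 3.7871

Z-interval: (x̄₁ - x̄₂) ± E = 7 ± 3.7871 = (3.2129, 10.7871)

Rounded to 2 decimal places:

(3.21, 10.79)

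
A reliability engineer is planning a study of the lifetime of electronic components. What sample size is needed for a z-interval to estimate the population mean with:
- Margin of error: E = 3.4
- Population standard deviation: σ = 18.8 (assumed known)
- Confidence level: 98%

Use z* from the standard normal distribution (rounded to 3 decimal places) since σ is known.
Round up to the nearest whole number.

Using z* since population σ is known (z-interval formula).

For 98% confidence, z* = 2.326 (from standard normal table)

Sample size formula for z-interval: n = (z*σ/E)²

n = (2.326 × 18.8 / 3.4)²
  = (12.861412)²
  = 165.4159

Round up to the nearest whole number: n = 166

166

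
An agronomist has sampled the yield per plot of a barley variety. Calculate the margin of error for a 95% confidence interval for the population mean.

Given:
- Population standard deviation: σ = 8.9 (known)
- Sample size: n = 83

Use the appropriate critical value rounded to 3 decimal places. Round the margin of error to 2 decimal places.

The population standard deviation σ is known, so use the z-interval margin of error formula.

For 95% confidence, z* = 1.96 (from standard normal table)

Margin of error formula for z-interval: E = z* × σ/√n

E = 1.96 × 8.9/√83
  = 1.96 × 0.976902
  = 1.9147

Rounded to 2 decimal places:

1.91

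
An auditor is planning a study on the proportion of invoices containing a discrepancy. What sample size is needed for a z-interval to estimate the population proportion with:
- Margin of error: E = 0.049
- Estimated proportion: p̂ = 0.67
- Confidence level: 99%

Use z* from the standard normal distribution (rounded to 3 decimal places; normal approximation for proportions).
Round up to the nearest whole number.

Using z* for proportion z-interval (normal approximation).

For 99% confidence, z* = 2.576 (from standard normal table)

Sample size formula for proportion z-interval: n = z*²p̂(1-p̂)/E²

n = 2.576² × 0.67 × 0.33 / 0.049²
  = 6.635776 × 0.2211 / 0.002401
  = 611.0663

Round up to the nearest whole number: n = 612

612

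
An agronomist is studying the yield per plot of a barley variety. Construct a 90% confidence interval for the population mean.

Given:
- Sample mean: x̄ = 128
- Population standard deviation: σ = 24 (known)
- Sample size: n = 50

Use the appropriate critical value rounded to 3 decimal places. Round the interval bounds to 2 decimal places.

The population standard deviation σ is known, so use a z-interval (standard normal critical value).

For 90% confidence, z* = 1.645 (from standard normal table)

Standard error: SE = σ/√n = 24/√50 = 3.394113

Margin of error: E = z* × SE = 1.645 × 3.394113 = 5.5833

Z-interval: x̄ ± E = 128 ± 5.5833 = (122.4167, 133.5833)

Rounded to 2 decimal places:

(122.42, 133.58)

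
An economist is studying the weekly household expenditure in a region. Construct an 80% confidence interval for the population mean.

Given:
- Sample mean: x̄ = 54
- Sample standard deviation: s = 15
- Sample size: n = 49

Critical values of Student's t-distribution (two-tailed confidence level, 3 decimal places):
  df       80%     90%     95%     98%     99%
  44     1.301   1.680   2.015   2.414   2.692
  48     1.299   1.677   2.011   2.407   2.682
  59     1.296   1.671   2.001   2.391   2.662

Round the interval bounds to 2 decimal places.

The population standard deviation σ is unknown (only the sample standard deviation s is given), so use a t-interval with df = n - 1 = 49 - 1 = 48.

For 80% confidence with df = 48, t* = 1.299 (from t-table)

Standard error: SE = s/√n = 15/√49 = 2.142857

Margin of error: E = t* × SE = 1.299 × 2.142857 = 2.7836

T-interval: x̄ ± E = 54 ± 2.7836 = (51.2164, 56.7836)

Rounded to 2 decimal places:

(51.22, 56.78)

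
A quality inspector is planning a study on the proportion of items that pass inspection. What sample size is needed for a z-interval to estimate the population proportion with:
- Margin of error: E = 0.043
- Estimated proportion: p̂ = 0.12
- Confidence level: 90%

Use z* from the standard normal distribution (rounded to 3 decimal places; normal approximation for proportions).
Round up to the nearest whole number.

Using z* for proportion z-interval (normal approximation).

For 90% confidence, z* = 1.645 (from standard normal table)

Sample size formula for proportion z-interval: n = z*²p̂(1-p̂)/E²

n = 1.645² × 0.12 × 0.88 / 0.043²
  = 2.706025 × 0.1056 / 0.001849
  = 154.5464

Round up to the nearest whole number: n = 155

155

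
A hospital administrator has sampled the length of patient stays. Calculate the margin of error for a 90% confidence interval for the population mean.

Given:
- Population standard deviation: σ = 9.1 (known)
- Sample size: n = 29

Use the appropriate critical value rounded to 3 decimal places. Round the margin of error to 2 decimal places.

The population standard deviation σ is known, so use the z-interval margin of error formula.

For 90% confidence, z* = 1.645 (from standard normal table)

Margin of error formula for z-interval: E = z* × σ/√n

E = 1.645 × 9.1/√29
  = 1.645 × 1.689828
  = 2.7798

Rounded to 2 decimal places:

2.78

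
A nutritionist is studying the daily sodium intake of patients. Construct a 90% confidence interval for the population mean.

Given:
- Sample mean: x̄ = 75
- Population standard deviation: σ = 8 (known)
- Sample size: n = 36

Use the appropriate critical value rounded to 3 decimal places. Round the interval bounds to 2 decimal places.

The population standard deviation σ is known, so use a z-interval (standard normal critical value).

For 90% confidence, z* = 1.645 (from standard normal table)

Standard error: SE = σ/√n = 8/√36 = 1.333333

Margin of error: E = z* × SE = 1.645 × 1.333333 = 2.1933

Z-interval: x̄ ± E = 75 ± 2.1933 = (72.8067, 77.1933)

Rounded to 2 decimal places:

(72.81, 77.19)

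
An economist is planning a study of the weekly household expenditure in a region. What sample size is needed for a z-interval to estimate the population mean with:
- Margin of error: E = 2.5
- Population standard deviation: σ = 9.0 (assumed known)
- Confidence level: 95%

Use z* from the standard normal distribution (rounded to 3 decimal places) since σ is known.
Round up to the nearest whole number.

Using z* since population σ is known (z-interval formula).

For 95% confidence, z* = 1.96 (from standard normal table)

Sample size formula for z-interval: n = (z*σ/E)²

n = (1.96 × 9.0 / 2.5)²
  = (7.056000)²
  = 49.7871

Round up to the nearest whole number: n = 50

50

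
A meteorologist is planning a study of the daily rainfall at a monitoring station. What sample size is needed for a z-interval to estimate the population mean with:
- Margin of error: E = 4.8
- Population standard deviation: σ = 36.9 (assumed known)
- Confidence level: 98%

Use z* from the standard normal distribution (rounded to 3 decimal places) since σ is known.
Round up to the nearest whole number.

Using z* since population σ is known (z-interval formula).

For 98% confidence, z* = 2.326 (from standard normal table)

Sample size formula for z-interval: n = (z*σ/E)²

n = (2.326 × 36.9 / 4.8)²
  = (17.881125)²
  = 319.7346

Round up to the nearest whole number: n = 320

320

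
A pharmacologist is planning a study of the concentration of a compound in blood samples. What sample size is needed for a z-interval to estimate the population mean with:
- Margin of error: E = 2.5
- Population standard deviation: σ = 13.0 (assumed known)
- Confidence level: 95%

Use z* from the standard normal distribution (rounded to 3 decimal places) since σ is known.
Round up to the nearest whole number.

Using z* since population σ is known (z-interval formula).

For 95% confidence, z* = 1.96 (from standard normal table)

Sample size formula for z-interval: n = (z*σ/E)²

n = (1.96 × 13.0 / 2.5)²
  = (10.192000)²
  = 103.8769

Round up to the nearest whole number: n = 104

104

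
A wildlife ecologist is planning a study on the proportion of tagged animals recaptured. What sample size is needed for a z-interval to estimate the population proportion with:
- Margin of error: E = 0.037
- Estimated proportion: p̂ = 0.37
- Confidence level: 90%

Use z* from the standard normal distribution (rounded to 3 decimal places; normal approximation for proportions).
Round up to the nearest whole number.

Using z* for proportion z-interval (normal approximation).

For 90% confidence, z* = 1.645 (from standard normal table)

Sample size formula for proportion z-interval: n = z*²p̂(1-p̂)/E²

n = 1.645² × 0.37 × 0.63 / 0.037²
  = 2.706025 × 0.2331 / 0.001369
  = 460.7556

Round up to the nearest whole number: n = 461

461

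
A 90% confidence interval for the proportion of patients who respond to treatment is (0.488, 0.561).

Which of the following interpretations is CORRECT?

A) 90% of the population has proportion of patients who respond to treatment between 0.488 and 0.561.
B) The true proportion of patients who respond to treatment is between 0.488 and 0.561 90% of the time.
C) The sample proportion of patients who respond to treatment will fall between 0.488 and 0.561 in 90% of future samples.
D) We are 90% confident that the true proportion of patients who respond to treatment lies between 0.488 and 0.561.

A confidence interval represents our confidence in the procedure, not a probability statement about the parameter.

Key concept: If we repeated this sampling process many times and computed a 90% CI each time, about 90% of those intervals would contain the true population parameter.

For this specific interval (0.488, 0.561):
- Midpoint (point estimate): 0.5245
- Margin of error: 0.0365

The correct interpretation is the one stating confidence that the true parameter lies in the interval — option D.

D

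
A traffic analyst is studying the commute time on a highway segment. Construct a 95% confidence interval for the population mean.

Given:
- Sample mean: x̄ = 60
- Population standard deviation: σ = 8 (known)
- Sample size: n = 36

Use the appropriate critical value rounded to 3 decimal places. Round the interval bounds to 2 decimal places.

The population standard deviation σ is known, so use a z-interval (standard normal critical value).

For 95% confidence, z* = 1.96 (from standard normal table)

Standard error: SE = σ/√n = 8/√36 = 1.333333

Margin of error: E = z* × SE = 1.96 × 1.333333 = 2.6133

Z-interval: x̄ ± E = 60 ± 2.6133 = (57.3867, 62.6133)

Rounded to 2 decimal places:

(57.39, 62.61)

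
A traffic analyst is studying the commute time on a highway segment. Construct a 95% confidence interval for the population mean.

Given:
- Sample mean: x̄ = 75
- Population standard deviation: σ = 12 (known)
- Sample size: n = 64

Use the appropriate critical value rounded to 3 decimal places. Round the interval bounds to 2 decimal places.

The population standard deviation σ is known, so use a z-interval (standard normal critical value).

For 95% confidence, z* = 1.96 (from standard normal table)

Standard error: SE = σ/√n = 12/√64 = 1.500000

Margin of error: E = z* × SE = 1.96 × 1.500000 = 2.9400

Z-interval: x̄ ± E = 75 ± 2.9400 = (72.0600, 77.9400)

Rounded to 2 decimal places:

(72.06, 77.94)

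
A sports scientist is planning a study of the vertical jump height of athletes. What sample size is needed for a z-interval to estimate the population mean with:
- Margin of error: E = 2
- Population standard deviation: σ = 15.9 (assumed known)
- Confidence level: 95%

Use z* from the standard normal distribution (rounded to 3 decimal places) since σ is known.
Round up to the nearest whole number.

Using z* since population σ is known (z-interval formula).

For 95% confidence, z* = 1.96 (from standard normal table)

Sample size formula for z-interval: n = (z*σ/E)²

n = (1.96 × 15.9 / 2)²
  = (15.582000)²
  = 242.7987

Round up to the nearest whole number: n = 243

243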